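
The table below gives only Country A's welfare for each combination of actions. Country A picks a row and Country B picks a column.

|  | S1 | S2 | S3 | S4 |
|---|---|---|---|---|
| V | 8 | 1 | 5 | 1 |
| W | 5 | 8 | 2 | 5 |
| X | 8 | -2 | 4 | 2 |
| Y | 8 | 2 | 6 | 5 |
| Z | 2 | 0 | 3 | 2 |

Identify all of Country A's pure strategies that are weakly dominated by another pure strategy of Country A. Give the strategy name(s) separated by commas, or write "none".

Y weakly dominates V — S1: 8=8, S2: 2>1, S3: 6>5, S4: 5>1.
W: no other strategy beats it everywhere (V at S2 (8>1); X at S2 (8>-2); Y at S2 (8>2); Z at S1 (5>2)).
X is weakly dominated by Y (S1: 8=8, S2: 2>-2, S3: 6>4, S4: 5>2).
Y: no other strategy beats it everywhere (V at S2 (2>1); W at S1 (8>5); X at S2 (2>-2); Z at S1 (8>2)).
Y weakly dominates Z — S1: 8>2, S2: 2>0, S3: 6>3, S4: 5>2.

V, X, Z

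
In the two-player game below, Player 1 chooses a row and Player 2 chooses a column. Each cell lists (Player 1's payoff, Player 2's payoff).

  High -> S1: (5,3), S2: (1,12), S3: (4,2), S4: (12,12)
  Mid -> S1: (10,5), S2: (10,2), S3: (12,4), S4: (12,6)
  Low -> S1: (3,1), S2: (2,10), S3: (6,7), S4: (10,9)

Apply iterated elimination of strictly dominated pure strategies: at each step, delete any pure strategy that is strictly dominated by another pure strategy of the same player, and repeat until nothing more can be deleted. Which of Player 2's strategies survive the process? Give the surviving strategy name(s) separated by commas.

Row Low is eliminated: Mid beats it against every remaining column (S1: 10>3, S2: 10>2, S3: 12>6, S4: 12>10).
Player 2's strategy S1 is strictly dominated by S4 (High: 12>3, Mid: 6>5) and is removed.
Player 2's strategy S3 is strictly dominated by S4 (High: 12>2, Mid: 6>4) and is removed.
Among the remaining strategies, none is strictly dominated by another pure strategy of the same player, so the elimination stops.
Surviving strategies — Player 1: {High, Mid}; Player 2: {S2, S4}.

S2, S4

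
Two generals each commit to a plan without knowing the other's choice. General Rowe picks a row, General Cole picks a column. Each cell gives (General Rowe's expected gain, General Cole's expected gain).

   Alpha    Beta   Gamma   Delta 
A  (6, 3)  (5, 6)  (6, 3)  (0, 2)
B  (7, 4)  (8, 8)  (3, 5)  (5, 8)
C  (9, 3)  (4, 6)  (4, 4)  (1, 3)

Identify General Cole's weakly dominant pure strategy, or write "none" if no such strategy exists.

Beta

Beta vs Alpha: A: 6>3, B: 8>4, C: 6>3.
Beta vs Gamma: A: 6>3, B: 8>5, C: 6>4.
Beta vs Delta: A: 6>2, B: 8=8, C: 6>3.
Beta is at least as good as every other strategy against every opponent action, so it is weakly dominant.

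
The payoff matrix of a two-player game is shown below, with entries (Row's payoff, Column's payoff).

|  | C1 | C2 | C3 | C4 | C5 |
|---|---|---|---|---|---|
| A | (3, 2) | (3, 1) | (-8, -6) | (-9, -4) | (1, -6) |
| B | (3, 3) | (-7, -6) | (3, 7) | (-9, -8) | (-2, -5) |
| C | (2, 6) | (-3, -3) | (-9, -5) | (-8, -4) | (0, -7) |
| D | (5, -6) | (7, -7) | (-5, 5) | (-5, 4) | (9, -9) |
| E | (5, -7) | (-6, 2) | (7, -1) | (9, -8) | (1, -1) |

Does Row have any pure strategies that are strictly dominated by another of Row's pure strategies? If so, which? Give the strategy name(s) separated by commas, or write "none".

D strictly dominates A — C1: 5>3, C2: 7>3, C3: -5>-8, C4: -5>-9, C5: 9>1.
B is strictly dominated by E (C1: 5>3, C2: -6>-7, C3: 7>3, C4: 9>-9, C5: 1>-2).
D strictly dominates C — C1: 5>2, C2: 7>-3, C3: -5>-9, C4: -5>-8, C5: 9>0.
D: no other strategy beats it everywhere (A at C1 (5>3); B at C1 (5>3); C at C1 (5>2); E at C1 (5=5)).
E is not dominated — it holds its own against A at C1 (5>3); B at C1 (5>3); C at C1 (5>2); D at C1 (5=5).

A, B, C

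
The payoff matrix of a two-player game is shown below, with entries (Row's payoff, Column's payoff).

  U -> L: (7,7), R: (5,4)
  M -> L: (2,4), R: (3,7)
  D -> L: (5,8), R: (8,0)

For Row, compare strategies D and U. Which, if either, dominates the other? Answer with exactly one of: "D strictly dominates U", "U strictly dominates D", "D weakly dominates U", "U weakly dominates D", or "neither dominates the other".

D's payoffs vs U's, by Column's action — L: 5<7, R: 8>5.
D does better at R but worse at L; neither strategy dominates the other.

neither dominates the other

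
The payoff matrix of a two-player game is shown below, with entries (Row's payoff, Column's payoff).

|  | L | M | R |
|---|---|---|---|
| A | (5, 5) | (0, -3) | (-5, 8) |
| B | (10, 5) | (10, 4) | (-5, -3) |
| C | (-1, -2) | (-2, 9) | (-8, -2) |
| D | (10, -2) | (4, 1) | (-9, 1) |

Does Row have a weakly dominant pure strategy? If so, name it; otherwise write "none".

B vs A: L: 10>5, M: 10>0, R: -5=-5.
B vs C: L: 10>-1, M: 10>-2, R: -5>-8.
B vs D: L: 10=10, M: 10>4, R: -5>-9.
B is at least as good as every other strategy against every opponent action, so it is weakly dominant.

B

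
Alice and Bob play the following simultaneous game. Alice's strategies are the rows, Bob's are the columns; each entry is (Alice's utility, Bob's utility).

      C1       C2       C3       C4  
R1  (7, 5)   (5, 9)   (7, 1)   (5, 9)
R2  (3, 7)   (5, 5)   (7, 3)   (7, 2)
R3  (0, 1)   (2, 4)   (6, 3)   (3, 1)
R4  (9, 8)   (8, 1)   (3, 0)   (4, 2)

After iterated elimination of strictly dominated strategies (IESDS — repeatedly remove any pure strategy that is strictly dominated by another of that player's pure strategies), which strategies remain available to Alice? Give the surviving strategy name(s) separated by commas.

R1, R2, R4

For Alice, R1 strictly dominates R3 on the remaining columns (C1: 7>0, C2: 5>2, C3: 7>6, C4: 5>3); eliminate R3.
Column C3 is eliminated: C1 beats it against every remaining row (R1: 5>1, R2: 7>3, R4: 8>0).
Among the remaining strategies, none is strictly dominated by another pure strategy of the same player, so the elimination stops.
Surviving strategies — Alice: {R1, R2, R4}; Bob: {C1, C2, C4}.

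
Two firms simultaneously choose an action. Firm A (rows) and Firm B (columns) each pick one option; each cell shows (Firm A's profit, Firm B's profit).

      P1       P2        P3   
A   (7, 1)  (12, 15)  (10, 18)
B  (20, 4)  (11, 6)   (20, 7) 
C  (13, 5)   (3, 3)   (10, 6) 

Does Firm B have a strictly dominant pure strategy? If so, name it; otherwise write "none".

P3

P3 vs P1: A: 18>1, B: 7>4, C: 6>5.
P3 vs P2: A: 18>15, B: 7>6, C: 6>3.
P3 strictly beats every other strategy against every opponent action, so it is strictly dominant.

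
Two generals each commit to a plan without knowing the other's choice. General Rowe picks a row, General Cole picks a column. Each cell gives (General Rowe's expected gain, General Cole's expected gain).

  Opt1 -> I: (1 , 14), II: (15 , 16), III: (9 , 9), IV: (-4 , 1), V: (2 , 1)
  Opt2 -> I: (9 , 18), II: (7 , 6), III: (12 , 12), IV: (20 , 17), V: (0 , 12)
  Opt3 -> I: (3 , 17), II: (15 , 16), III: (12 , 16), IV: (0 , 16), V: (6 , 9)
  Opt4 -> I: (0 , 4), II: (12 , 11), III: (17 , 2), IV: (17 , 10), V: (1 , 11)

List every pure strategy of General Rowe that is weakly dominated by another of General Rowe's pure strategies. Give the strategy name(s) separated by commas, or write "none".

Opt1

Opt3 weakly dominates Opt1 — I: 3>1, II: 15=15, III: 12>9, IV: 0>-4, V: 6>2.
Opt2 is not dominated — it holds its own against Opt1 at I (9>1); Opt3 at I (9>3); Opt4 at I (9>0).
Opt3: no other strategy beats it everywhere (Opt1 at I (3>1); Opt2 at II (15>7); Opt4 at I (3>0)).
Opt4 is not dominated — it holds its own against Opt1 at III (17>9); Opt2 at II (12>7); Opt3 at III (17>12).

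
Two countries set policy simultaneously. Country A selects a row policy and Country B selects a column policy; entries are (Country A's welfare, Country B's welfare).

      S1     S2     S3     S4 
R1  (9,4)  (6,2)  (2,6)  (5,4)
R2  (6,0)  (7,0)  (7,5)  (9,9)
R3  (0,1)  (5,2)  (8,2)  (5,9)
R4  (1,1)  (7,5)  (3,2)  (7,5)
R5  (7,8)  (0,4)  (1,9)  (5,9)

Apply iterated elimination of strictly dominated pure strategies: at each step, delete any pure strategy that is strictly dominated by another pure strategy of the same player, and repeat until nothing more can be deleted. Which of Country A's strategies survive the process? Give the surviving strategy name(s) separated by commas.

Column S1 is eliminated: S3 beats it against every remaining row (R1: 6>4, R2: 5>0, R3: 2>1, R4: 2>1, R5: 9>8).
Row R1 is eliminated: R2 beats it against every remaining column (S2: 7>6, S3: 7>2, S4: 9>5).
Row R5 is eliminated: R2 beats it against every remaining column (S2: 7>0, S3: 7>1, S4: 9>5).
For Country B, S4 strictly dominates S3 on the remaining rows (R2: 9>5, R3: 9>2, R4: 5>2); eliminate S3.
For Country A, R2 strictly dominates R3 on the remaining columns (S2: 7>5, S4: 9>5); eliminate R3.
Among the remaining strategies, none is strictly dominated by another pure strategy of the same player, so the elimination stops.
Surviving strategies — Country A: {R2, R4}; Country B: {S2, S4}.

R2, R4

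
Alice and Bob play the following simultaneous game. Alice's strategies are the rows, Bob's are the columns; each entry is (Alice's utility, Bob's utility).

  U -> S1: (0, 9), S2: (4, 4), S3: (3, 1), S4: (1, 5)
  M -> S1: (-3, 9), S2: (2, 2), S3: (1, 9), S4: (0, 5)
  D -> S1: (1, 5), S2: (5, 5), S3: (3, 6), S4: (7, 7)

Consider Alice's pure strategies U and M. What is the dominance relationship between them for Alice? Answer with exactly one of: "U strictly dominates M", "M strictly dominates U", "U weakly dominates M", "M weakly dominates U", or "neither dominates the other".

Compare U to M across each opponent action: S1: 0>-3, S2: 4>2, S3: 3>1, S4: 1>0.
Every comparison favours U, so U strictly dominates M.

U strictly dominates M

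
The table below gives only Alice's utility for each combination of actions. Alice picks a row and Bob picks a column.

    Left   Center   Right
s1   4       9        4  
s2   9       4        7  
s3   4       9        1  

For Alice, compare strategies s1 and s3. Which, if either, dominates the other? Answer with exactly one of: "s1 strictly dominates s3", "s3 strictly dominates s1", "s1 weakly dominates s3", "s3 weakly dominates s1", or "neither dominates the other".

s1's payoffs vs s3's, by Bob's action — Left: 4=4, Center: 9=9, Right: 4>1.
s1 is at least as good everywhere and strictly better somewhere (tied only at Left, Center), so s1 weakly but not strictly dominates s3.

s1 weakly dominates s3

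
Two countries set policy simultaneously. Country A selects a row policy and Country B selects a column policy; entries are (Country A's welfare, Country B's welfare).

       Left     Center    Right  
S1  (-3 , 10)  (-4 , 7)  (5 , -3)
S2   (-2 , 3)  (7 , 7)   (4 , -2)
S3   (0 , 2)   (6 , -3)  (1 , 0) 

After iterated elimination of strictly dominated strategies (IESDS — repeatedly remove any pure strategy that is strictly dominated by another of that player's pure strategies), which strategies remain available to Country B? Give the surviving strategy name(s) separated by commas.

For Country B, Left strictly dominates Right on the remaining rows (S1: 10>-3, S2: 3>-2, S3: 2>0); eliminate Right.
Country A's strategy S1 is strictly dominated by S2 (Left: -2>-3, Center: 7>-4) and is removed.
Among the remaining strategies, none is strictly dominated by another pure strategy of the same player, so the elimination stops.
Surviving strategies — Country A: {S2, S3}; Country B: {Left, Center}.

Left, Center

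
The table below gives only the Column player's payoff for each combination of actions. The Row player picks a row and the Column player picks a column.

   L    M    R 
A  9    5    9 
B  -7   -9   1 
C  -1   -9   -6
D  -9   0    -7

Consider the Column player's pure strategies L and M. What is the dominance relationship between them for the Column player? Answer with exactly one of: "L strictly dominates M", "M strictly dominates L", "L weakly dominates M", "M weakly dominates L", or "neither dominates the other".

L's payoffs vs M's, by the Row player's action — A: 9>5, B: -7>-9, C: -1>-9, D: -9<0.
L does better at A, B, C but worse at D; neither strategy dominates the other.

neither dominates the other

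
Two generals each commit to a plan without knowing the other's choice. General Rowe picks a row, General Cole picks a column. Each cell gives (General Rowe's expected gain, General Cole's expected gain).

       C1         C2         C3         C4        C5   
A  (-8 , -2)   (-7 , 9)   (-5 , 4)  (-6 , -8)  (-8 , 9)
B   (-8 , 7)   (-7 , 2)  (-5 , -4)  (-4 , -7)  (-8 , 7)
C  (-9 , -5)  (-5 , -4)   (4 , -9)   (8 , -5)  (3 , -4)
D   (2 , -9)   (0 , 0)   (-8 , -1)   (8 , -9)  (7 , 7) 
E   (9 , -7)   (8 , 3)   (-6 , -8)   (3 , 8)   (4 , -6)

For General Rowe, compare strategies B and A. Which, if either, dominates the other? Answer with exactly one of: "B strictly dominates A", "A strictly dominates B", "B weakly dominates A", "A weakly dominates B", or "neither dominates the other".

B weakly dominates A

Compare B to A across every action of General Cole: C1: -8=-8, C2: -7=-7, C3: -5=-5, C4: -4>-6, C5: -8=-8.
B is at least as good everywhere and strictly better somewhere (tied only at C1, C2, C3, C5), so B weakly but not strictly dominates A.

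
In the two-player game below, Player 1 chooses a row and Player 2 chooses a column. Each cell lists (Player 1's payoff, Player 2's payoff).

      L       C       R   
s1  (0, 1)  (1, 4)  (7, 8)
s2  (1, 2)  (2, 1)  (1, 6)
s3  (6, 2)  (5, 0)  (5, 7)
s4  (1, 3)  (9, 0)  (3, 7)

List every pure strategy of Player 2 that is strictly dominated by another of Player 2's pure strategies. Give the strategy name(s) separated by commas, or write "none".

R strictly dominates L — s1: 8>1, s2: 6>2, s3: 7>2, s4: 7>3.
R strictly dominates C — s1: 8>4, s2: 6>1, s3: 7>0, s4: 7>0.
R is not dominated — it holds its own against L at s1 (8>1); C at s1 (8>4).

L, C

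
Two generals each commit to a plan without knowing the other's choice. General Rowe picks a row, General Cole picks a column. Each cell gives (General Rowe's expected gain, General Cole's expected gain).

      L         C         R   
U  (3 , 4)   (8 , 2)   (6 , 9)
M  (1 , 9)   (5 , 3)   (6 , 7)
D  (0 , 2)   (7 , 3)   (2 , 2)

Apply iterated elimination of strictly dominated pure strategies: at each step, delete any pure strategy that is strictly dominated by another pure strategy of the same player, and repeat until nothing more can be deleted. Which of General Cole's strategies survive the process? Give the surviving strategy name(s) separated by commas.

General Rowe's strategy D is strictly dominated by U (L: 3>0, C: 8>7, R: 6>2) and is removed.
General Cole's strategy C is strictly dominated by L (U: 4>2, M: 9>3) and is removed.
Among the remaining strategies, none is strictly dominated by another pure strategy of the same player, so the elimination stops.
Surviving strategies — General Rowe: {U, M}; General Cole: {L, R}.

L, R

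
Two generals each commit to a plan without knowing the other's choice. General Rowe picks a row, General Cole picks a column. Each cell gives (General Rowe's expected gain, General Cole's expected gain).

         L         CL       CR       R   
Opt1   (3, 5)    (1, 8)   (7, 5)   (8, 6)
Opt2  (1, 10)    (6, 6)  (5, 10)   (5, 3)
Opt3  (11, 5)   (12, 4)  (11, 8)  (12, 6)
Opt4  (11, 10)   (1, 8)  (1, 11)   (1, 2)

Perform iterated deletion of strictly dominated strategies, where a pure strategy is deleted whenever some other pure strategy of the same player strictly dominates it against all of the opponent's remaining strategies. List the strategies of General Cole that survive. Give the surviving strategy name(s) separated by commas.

CR

For General Rowe, Opt3 strictly dominates Opt1 on the remaining columns (L: 11>3, CL: 12>1, CR: 11>7, R: 12>8); eliminate Opt1.
General Rowe's strategy Opt2 is strictly dominated by Opt3 (L: 11>1, CL: 12>6, CR: 11>5, R: 12>5) and is removed.
General Cole's strategy L is strictly dominated by CR (Opt3: 8>5, Opt4: 11>10) and is removed.
General Rowe's strategy Opt4 is strictly dominated by Opt3 (CL: 12>1, CR: 11>1, R: 12>1) and is removed.
For General Cole, CR strictly dominates CL on the remaining rows (Opt3: 8>4); eliminate CL.
For General Cole, CR strictly dominates R on the remaining rows (Opt3: 8>6); eliminate R.
Among the remaining strategies, none is strictly dominated by another pure strategy of the same player, so the elimination stops.
Surviving strategies — General Rowe: {Opt3}; General Cole: {CR}.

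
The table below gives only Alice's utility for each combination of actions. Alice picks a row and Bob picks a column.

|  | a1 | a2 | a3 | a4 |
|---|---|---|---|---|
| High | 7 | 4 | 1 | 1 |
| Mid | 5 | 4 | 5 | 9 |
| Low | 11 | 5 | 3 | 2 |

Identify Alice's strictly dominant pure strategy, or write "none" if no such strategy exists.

High fails to dominate Mid at a2 (4=4).
Mid fails to dominate High at a1 (5<7).
Low fails to dominate Mid at a3 (3<5).
No single strategy dominates all the others.

none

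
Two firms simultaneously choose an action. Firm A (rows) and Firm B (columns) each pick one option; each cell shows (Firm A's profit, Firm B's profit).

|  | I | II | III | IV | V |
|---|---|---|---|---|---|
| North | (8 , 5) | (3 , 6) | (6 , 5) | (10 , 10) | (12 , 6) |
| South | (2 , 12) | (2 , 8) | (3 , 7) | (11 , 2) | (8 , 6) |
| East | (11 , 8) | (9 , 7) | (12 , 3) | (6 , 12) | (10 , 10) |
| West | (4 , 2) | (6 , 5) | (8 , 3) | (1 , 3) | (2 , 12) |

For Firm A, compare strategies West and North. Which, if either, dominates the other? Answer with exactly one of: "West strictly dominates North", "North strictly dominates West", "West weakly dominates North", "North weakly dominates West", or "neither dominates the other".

neither dominates the other

West's payoffs vs North's, by Firm B's action — I: 4<8, II: 6>3, III: 8>6, IV: 1<10, V: 2<12.
West does better at II, III but worse at I, IV, V; neither strategy dominates the other.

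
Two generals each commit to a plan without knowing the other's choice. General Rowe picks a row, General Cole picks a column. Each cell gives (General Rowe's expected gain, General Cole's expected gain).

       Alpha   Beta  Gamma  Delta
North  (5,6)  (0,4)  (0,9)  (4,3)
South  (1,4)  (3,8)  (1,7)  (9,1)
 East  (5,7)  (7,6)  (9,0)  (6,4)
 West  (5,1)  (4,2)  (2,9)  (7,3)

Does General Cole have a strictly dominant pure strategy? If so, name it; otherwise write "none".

none

Alpha fails to dominate Beta at South (4<8).
Beta fails to dominate Alpha at North (4<6).
Gamma fails to dominate Alpha at East (0<7).
Delta fails to dominate Alpha at North (3<6).
No single strategy dominates all the others.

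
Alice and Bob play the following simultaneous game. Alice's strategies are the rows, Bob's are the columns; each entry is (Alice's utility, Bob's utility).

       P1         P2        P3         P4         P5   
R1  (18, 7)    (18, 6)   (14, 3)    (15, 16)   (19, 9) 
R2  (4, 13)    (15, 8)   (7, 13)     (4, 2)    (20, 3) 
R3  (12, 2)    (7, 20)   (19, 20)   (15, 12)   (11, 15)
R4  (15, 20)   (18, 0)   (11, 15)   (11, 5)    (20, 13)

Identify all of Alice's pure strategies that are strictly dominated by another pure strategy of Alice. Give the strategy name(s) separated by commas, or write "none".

none

Nothing dominates R1: R2 at P1 (18>4); R3 at P1 (18>12); R4 at P1 (18>15).
Nothing dominates R2: R1 at P5 (20>19); R3 at P2 (15>7); R4 at P5 (20=20).
Nothing dominates R3: R1 at P3 (19>14); R2 at P1 (12>4); R4 at P3 (19>11).
R4 is not dominated — it holds its own against R1 at P2 (18=18); R2 at P1 (15>4); R3 at P1 (15>12).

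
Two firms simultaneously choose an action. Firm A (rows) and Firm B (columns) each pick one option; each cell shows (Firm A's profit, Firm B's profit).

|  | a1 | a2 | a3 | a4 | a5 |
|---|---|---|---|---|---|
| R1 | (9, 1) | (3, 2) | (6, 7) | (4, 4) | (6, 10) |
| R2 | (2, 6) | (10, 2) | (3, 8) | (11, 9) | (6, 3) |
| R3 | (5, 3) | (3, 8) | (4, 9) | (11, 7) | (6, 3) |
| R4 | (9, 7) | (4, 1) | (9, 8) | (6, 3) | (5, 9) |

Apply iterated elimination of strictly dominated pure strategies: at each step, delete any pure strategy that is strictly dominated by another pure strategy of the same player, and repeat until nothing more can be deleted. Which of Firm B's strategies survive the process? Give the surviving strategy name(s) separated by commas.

a3, a4, a5

Column a1 is eliminated: a3 beats it against every remaining row (R1: 7>1, R2: 8>6, R3: 9>3, R4: 8>7).
Firm B's strategy a2 is strictly dominated by a3 (R1: 7>2, R2: 8>2, R3: 9>8, R4: 8>1) and is removed.
Among the remaining strategies, none is strictly dominated by another pure strategy of the same player, so the elimination stops.
Surviving strategies — Firm A: {R1, R2, R3, R4}; Firm B: {a3, a4, a5}.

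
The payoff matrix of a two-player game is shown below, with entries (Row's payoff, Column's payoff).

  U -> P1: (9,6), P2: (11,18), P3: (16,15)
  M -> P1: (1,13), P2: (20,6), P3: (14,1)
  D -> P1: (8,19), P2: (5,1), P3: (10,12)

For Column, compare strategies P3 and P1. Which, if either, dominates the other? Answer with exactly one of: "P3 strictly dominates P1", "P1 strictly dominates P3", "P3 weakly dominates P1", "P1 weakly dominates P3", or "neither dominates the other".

P3's payoffs vs P1's, by Row's action — U: 15>6, M: 1<13, D: 12<19.
P3 does better at U but worse at M, D; neither strategy dominates the other.

neither dominates the other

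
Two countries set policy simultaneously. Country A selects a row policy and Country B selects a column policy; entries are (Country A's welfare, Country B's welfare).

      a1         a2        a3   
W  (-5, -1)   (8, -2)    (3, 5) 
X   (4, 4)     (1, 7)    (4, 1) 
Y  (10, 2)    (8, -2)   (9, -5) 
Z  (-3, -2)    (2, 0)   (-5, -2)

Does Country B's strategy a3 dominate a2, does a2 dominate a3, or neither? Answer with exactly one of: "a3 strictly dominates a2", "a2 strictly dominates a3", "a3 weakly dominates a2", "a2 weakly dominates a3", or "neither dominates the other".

a3's payoffs vs a2's, by Country A's action — W: 5>-2, X: 1<7, Y: -5<-2, Z: -2<0.
a3 does better at W but worse at X, Y, Z; neither strategy dominates the other.

neither dominates the other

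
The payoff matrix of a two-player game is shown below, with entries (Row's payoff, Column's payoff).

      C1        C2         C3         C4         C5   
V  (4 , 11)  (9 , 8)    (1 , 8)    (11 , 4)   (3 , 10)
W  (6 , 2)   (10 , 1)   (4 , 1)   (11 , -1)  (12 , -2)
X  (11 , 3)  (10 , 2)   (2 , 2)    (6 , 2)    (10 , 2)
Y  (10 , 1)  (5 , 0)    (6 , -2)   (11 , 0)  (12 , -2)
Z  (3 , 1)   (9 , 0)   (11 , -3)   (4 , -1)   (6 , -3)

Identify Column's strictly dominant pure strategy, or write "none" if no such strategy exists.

C1

C1 vs C2: V: 11>8, W: 2>1, X: 3>2, Y: 1>0, Z: 1>0.
C1 vs C3: V: 11>8, W: 2>1, X: 3>2, Y: 1>-2, Z: 1>-3.
C1 vs C4: V: 11>4, W: 2>-1, X: 3>2, Y: 1>0, Z: 1>-1.
C1 vs C5: V: 11>10, W: 2>-2, X: 3>2, Y: 1>-2, Z: 1>-3.
C1 strictly beats every other strategy against every opponent action, so it is strictly dominant.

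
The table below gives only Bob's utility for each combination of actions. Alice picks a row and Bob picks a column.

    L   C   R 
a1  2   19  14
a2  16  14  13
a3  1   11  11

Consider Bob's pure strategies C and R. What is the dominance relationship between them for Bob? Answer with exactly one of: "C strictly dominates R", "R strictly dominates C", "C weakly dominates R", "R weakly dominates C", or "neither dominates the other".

C's payoffs vs R's, by Alice's action — a1: 19>14, a2: 14>13, a3: 11=11.
C is at least as good everywhere and strictly better somewhere (tied only at a3), so C weakly but not strictly dominates R.

C weakly dominates R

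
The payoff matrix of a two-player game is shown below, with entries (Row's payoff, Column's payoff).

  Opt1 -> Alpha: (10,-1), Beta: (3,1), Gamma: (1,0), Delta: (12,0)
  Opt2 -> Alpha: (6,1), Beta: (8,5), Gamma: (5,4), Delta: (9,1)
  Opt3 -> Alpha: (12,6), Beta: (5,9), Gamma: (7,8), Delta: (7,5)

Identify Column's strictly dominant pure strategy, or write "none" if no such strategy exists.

Beta vs Alpha: Opt1: 1>-1, Opt2: 5>1, Opt3: 9>6.
Beta vs Gamma: Opt1: 1>0, Opt2: 5>4, Opt3: 9>8.
Beta vs Delta: Opt1: 1>0, Opt2: 5>1, Opt3: 9>5.
Beta strictly beats every other strategy against every opponent action, so it is strictly dominant.

Beta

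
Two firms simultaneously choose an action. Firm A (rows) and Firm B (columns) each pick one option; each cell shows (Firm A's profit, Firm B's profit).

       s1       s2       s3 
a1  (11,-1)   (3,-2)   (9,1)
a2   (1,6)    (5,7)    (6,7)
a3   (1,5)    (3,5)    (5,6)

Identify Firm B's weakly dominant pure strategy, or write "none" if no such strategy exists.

s3

s3 vs s1: a1: 1>-1, a2: 7>6, a3: 6>5.
s3 vs s2: a1: 1>-2, a2: 7=7, a3: 6>5.
s3 is at least as good as every other strategy against every opponent action, so it is weakly dominant.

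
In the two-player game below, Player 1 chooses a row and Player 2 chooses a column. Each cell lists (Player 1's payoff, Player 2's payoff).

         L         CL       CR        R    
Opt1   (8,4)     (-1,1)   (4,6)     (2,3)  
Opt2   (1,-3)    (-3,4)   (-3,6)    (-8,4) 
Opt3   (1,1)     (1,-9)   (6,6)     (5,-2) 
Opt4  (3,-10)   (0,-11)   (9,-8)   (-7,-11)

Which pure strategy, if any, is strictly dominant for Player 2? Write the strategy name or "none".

CR vs L: Opt1: 6>4, Opt2: 6>-3, Opt3: 6>1, Opt4: -8>-10.
CR vs CL: Opt1: 6>1, Opt2: 6>4, Opt3: 6>-9, Opt4: -8>-11.
CR vs R: Opt1: 6>3, Opt2: 6>4, Opt3: 6>-2, Opt4: -8>-11.
CR strictly beats every other strategy against every opponent action, so it is strictly dominant.

CR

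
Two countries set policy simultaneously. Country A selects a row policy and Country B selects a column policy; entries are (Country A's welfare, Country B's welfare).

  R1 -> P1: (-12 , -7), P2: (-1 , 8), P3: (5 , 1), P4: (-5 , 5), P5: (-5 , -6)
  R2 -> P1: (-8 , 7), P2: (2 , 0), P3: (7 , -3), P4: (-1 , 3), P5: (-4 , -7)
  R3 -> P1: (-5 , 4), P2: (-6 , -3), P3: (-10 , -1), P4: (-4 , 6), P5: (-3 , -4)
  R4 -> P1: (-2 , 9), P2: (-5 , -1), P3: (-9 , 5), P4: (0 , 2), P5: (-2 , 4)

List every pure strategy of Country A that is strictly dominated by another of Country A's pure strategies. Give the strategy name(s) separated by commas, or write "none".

R1 is strictly dominated by R2 (P1: -8>-12, P2: 2>-1, P3: 7>5, P4: -1>-5, P5: -4>-5).
Nothing dominates R2: R1 at P1 (-8>-12); R3 at P2 (2>-6); R4 at P2 (2>-5).
R3: dominated, since R4 does at least as well everywhere (P1: -2>-5, P2: -5>-6, P3: -9>-10, P4: 0>-4, P5: -2>-3).
R4: no other strategy beats it everywhere (R1 at P1 (-2>-12); R2 at P1 (-2>-8); R3 at P1 (-2>-5)).

R1, R3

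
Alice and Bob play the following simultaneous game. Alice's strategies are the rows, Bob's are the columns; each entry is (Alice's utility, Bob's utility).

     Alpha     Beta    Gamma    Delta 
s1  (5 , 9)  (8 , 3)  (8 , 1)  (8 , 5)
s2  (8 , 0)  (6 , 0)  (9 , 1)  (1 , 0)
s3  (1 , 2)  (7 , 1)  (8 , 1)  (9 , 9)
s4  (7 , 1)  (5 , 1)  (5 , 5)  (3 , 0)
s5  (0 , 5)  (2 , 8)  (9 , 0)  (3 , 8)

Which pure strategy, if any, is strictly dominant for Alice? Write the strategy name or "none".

s1 fails to dominate s2 at Alpha (5<8).
s2 fails to dominate s1 at Beta (6<8).
s3 fails to dominate s1 at Alpha (1<5).
s4 fails to dominate s1 at Beta (5<8).
s5 fails to dominate s1 at Alpha (0<5).
No single strategy dominates all the others.

none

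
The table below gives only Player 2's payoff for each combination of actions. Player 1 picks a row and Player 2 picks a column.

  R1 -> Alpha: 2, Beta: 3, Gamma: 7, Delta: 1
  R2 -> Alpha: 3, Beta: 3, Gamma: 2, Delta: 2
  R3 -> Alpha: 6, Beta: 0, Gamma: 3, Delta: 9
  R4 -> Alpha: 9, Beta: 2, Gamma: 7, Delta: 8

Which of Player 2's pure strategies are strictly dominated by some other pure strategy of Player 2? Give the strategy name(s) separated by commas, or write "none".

none

Alpha: no other strategy beats it everywhere (Beta at R2 (3=3); Gamma at R2 (3>2); Delta at R1 (2>1)).
Beta: no other strategy beats it everywhere (Alpha at R1 (3>2); Gamma at R2 (3>2); Delta at R1 (3>1)).
Gamma: no other strategy beats it everywhere (Alpha at R1 (7>2); Beta at R1 (7>3); Delta at R1 (7>1)).
Delta is not dominated — it holds its own against Alpha at R3 (9>6); Beta at R3 (9>0); Gamma at R2 (2=2).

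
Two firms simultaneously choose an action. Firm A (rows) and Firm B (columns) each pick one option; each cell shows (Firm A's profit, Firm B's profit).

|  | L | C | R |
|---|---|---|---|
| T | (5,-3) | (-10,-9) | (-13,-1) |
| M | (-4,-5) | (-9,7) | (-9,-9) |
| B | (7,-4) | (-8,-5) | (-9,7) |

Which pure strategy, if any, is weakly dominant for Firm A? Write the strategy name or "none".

B vs T: L: 7>5, C: -8>-10, R: -9>-13.
B vs M: L: 7>-4, C: -8>-9, R: -9=-9.
B is at least as good as every other strategy against every opponent action, so it is weakly dominant.

B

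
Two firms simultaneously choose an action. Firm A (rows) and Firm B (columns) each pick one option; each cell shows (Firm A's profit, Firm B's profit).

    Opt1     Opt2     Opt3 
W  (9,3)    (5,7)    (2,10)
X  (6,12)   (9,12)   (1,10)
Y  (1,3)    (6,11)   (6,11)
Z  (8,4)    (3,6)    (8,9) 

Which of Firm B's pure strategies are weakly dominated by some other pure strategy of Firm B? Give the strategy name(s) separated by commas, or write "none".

Opt1: dominated, since Opt2 does at least as well everywhere (W: 7>3, X: 12=12, Y: 11>3, Z: 6>4).
Opt2 is not dominated — it holds its own against Opt1 at W (7>3); Opt3 at X (12>10).
Opt3 is not dominated — it holds its own against Opt1 at W (10>3); Opt2 at W (10>7).

Opt1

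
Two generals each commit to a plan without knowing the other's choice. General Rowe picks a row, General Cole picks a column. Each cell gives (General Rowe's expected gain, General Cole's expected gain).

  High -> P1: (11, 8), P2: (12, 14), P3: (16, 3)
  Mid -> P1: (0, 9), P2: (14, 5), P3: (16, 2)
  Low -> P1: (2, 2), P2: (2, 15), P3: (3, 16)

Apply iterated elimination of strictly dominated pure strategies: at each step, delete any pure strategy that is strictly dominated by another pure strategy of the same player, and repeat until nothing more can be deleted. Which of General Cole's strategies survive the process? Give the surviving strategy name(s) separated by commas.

P1, P2

Row Low is eliminated: High beats it against every remaining column (P1: 11>2, P2: 12>2, P3: 16>3).
For General Cole, P1 strictly dominates P3 on the remaining rows (High: 8>3, Mid: 9>2); eliminate P3.
Among the remaining strategies, none is strictly dominated by another pure strategy of the same player, so the elimination stops.
Surviving strategies — General Rowe: {High, Mid}; General Cole: {P1, P2}.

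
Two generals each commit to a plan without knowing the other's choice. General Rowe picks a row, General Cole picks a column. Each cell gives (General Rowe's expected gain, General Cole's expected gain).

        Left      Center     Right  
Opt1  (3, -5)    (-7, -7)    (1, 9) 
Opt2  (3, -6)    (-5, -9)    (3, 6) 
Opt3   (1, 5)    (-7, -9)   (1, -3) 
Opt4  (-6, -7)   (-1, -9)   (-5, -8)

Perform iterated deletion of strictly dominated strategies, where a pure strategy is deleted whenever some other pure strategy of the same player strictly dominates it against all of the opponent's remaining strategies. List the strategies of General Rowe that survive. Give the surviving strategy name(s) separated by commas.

For General Rowe, Opt2 strictly dominates Opt3 on the remaining columns (Left: 3>1, Center: -5>-7, Right: 3>1); eliminate Opt3.
For General Cole, Left strictly dominates Center on the remaining rows (Opt1: -5>-7, Opt2: -6>-9, Opt4: -7>-9); eliminate Center.
Row Opt4 is eliminated: Opt1 beats it against every remaining column (Left: 3>-6, Right: 1>-5).
Column Left is eliminated: Right beats it against every remaining row (Opt1: 9>-5, Opt2: 6>-6).
Row Opt1 is eliminated: Opt2 beats it against every remaining column (Right: 3>1).
Among the remaining strategies, none is strictly dominated by another pure strategy of the same player, so the elimination stops.
Surviving strategies — General Rowe: {Opt2}; General Cole: {Right}.

Opt2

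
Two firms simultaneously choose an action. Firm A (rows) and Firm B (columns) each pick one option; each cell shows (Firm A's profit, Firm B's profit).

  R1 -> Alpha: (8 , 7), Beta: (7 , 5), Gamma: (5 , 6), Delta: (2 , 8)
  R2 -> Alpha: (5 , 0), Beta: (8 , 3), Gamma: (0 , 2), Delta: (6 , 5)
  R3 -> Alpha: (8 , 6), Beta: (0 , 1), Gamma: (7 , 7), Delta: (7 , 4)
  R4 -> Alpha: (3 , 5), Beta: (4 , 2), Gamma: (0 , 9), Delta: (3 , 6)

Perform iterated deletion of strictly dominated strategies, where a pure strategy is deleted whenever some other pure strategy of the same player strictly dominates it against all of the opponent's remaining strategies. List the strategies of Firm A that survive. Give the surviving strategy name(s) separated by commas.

Firm B's strategy Beta is strictly dominated by Delta (R1: 8>5, R2: 5>3, R3: 4>1, R4: 6>2) and is removed.
Firm A's strategy R2 is strictly dominated by R3 (Alpha: 8>5, Gamma: 7>0, Delta: 7>6) and is removed.
Row R4 is eliminated: R3 beats it against every remaining column (Alpha: 8>3, Gamma: 7>0, Delta: 7>3).
Among the remaining strategies, none is strictly dominated by another pure strategy of the same player, so the elimination stops.
Surviving strategies — Firm A: {R1, R3}; Firm B: {Alpha, Gamma, Delta}.

R1, R3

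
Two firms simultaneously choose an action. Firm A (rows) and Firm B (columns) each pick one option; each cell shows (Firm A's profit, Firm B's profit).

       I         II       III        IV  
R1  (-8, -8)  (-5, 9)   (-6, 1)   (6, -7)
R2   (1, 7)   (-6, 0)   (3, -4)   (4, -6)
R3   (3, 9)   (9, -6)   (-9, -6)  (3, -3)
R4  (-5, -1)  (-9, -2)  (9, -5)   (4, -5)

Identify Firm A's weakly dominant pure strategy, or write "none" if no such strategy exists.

R1 fails to dominate R2 at I (-8<1).
R2 fails to dominate R1 at II (-6<-5).
R3 fails to dominate R1 at III (-9<-6).
R4 fails to dominate R1 at II (-9<-5).
No single strategy dominates all the others.

none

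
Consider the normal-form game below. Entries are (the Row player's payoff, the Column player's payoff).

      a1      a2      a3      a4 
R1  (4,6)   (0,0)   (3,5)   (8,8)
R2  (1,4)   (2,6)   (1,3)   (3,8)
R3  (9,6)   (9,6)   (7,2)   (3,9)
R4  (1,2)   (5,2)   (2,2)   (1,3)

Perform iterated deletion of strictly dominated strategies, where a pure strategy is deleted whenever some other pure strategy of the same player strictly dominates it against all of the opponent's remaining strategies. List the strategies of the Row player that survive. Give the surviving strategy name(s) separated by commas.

R1

The Row player's strategy R4 is strictly dominated by R3 (a1: 9>1, a2: 9>5, a3: 7>2, a4: 3>1) and is removed.
For the Column player, a4 strictly dominates a1 on the remaining rows (R1: 8>6, R2: 8>4, R3: 9>6); eliminate a1.
For the Column player, a4 strictly dominates a2 on the remaining rows (R1: 8>0, R2: 8>6, R3: 9>6); eliminate a2.
For the Row player, R1 strictly dominates R2 on the remaining columns (a3: 3>1, a4: 8>3); eliminate R2.
For the Column player, a4 strictly dominates a3 on the remaining rows (R1: 8>5, R3: 9>2); eliminate a3.
The Row player's strategy R3 is strictly dominated by R1 (a4: 8>3) and is removed.
Among the remaining strategies, none is strictly dominated by another pure strategy of the same player, so the elimination stops.
Surviving strategies — the Row player: {R1}; the Column player: {a4}.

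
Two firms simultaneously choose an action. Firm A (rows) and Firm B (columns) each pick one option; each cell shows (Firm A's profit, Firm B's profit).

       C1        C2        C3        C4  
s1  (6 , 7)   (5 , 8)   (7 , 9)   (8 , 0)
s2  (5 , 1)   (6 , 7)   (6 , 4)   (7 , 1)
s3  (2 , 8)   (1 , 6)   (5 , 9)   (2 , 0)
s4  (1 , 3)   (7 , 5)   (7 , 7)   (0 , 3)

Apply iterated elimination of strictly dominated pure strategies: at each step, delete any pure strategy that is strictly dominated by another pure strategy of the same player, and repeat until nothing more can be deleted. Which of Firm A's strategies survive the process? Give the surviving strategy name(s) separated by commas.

Firm A's strategy s3 is strictly dominated by s1 (C1: 6>2, C2: 5>1, C3: 7>5, C4: 8>2) and is removed.
For Firm B, C2 strictly dominates C1 on the remaining rows (s1: 8>7, s2: 7>1, s4: 5>3); eliminate C1.
Column C4 is eliminated: C2 beats it against every remaining row (s1: 8>0, s2: 7>1, s4: 5>3).
Row s2 is eliminated: s4 beats it against every remaining column (C2: 7>6, C3: 7>6).
For Firm B, C3 strictly dominates C2 on the remaining rows (s1: 9>8, s4: 7>5); eliminate C2.
Among the remaining strategies, none is strictly dominated by another pure strategy of the same player, so the elimination stops.
Surviving strategies — Firm A: {s1, s4}; Firm B: {C3}.

s1, s4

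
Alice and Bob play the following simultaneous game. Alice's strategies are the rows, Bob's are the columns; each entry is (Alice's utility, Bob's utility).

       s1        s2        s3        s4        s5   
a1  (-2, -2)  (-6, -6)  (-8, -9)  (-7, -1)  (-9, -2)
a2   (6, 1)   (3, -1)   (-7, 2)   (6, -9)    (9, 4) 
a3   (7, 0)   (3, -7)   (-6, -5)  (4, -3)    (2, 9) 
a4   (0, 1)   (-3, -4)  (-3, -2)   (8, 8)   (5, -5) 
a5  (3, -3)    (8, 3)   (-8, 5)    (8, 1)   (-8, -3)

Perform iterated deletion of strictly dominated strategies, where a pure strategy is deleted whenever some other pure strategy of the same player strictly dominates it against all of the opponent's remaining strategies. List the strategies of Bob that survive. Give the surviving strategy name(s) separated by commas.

s1, s3, s4, s5

Row a1 is eliminated: a2 beats it against every remaining column (s1: 6>-2, s2: 3>-6, s3: -7>-8, s4: 6>-7, s5: 9>-9).
Bob's strategy s2 is strictly dominated by s3 (a2: 2>-1, a3: -5>-7, a4: -2>-4, a5: 5>3) and is removed.
Among the remaining strategies, none is strictly dominated by another pure strategy of the same player, so the elimination stops.
Surviving strategies — Alice: {a2, a3, a4, a5}; Bob: {s1, s3, s4, s5}.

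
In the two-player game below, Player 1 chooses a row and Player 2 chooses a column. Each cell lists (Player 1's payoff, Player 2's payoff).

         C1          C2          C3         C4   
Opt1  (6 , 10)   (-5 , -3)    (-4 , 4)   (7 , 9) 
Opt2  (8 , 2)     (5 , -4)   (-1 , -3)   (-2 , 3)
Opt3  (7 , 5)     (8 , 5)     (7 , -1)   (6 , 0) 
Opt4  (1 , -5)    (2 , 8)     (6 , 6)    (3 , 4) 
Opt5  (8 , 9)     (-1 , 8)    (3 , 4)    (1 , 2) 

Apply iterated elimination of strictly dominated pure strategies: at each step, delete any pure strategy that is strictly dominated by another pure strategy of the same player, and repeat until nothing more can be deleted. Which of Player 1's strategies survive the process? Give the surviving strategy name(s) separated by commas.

Row Opt4 is eliminated: Opt3 beats it against every remaining column (C1: 7>1, C2: 8>2, C3: 7>6, C4: 6>3).
Column C3 is eliminated: C1 beats it against every remaining row (Opt1: 10>4, Opt2: 2>-3, Opt3: 5>-1, Opt5: 9>4).
Among the remaining strategies, none is strictly dominated by another pure strategy of the same player, so the elimination stops.
Surviving strategies — Player 1: {Opt1, Opt2, Opt3, Opt5}; Player 2: {C1, C2, C4}.

Opt1, Opt2, Opt3, Opt5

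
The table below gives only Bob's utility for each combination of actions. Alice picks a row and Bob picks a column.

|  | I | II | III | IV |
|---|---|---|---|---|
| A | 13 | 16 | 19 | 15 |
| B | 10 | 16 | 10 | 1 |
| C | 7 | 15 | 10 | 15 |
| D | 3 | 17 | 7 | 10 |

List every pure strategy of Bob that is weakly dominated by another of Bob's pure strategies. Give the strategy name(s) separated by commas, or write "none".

I, IV

I: dominated, since II does at least as well everywhere (A: 16>13, B: 16>10, C: 15>7, D: 17>3).
II is not dominated — it holds its own against I at A (16>13); III at B (16>10); IV at A (16>15).
Nothing dominates III: I at A (19>13); II at A (19>16); IV at A (19>15).
IV: dominated, since II does at least as well everywhere (A: 16>15, B: 16>1, C: 15=15, D: 17>10).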